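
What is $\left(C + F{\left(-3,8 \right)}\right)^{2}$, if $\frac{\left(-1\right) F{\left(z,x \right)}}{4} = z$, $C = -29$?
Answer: $289$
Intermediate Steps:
$F{\left(z,x \right)} = - 4 z$
$\left(C + F{\left(-3,8 \right)}\right)^{2} = \left(-29 - -12\right)^{2} = \left(-29 + 12\right)^{2} = \left(-17\right)^{2} = 289$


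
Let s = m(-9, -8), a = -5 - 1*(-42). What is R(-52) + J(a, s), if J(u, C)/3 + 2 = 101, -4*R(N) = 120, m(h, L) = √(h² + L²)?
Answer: 267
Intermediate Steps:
a = 37 (a = -5 + 42 = 37)
m(h, L) = √(L² + h²)
s = √145 (s = √((-8)² + (-9)²) = √(64 + 81) = √145 ≈ 12.042)
R(N) = -30 (R(N) = -¼*120 = -30)
J(u, C) = 297 (J(u, C) = -6 + 3*101 = -6 + 303 = 297)
R(-52) + J(a, s) = -30 + 297 = 267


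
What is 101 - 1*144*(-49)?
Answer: 7157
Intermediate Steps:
101 - 1*144*(-49) = 101 - 144*(-49) = 101 + 7056 = 7157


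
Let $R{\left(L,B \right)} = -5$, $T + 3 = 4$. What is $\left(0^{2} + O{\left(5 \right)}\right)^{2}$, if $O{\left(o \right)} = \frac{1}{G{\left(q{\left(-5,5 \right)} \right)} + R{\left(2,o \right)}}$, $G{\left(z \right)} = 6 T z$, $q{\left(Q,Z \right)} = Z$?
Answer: $\frac{1}{625} \approx 0.0016$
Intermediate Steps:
$T = 1$ ($T = -3 + 4 = 1$)
$G{\left(z \right)} = 6 z$ ($G{\left(z \right)} = 6 \cdot 1 z = 6 z$)
$O{\left(o \right)} = \frac{1}{25}$ ($O{\left(o \right)} = \frac{1}{6 \cdot 5 - 5} = \frac{1}{30 - 5} = \frac{1}{25}$)
$\left(0^{2} + O{\left(5 \right)}\right)^{2} = \left(0^{2} + \frac{1}{25}\right)^{2} = \left(0 + \frac{1}{25}\right)^{2} = \left(\frac{1}{25}\right)^{2} = \frac{1}{625}$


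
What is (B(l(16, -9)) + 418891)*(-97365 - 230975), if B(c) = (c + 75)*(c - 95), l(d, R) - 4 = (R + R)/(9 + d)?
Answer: -16897655218632/125 ≈ -1.3518e+11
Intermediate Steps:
l(d, R) = 4 + 2*R/(9 + d) (l(d, R) = 4 + (R + R)/(9 + d) = 4 + (2*R)/(9 + d) = 4 + 2*R/(9 + d))
B(c) = (-95 + c)*(75 + c) (B(c) = (75 + c)*(-95 + c) = (-95 + c)*(75 + c))
(B(l(16, -9)) + 418891)*(-97365 - 230975) = ((-7125 + (2*(18 - 9 + 2*16)/(9 + 16))² - 40*(18 - 9 + 2*16)/(9 + 16)) + 418891)*(-97365 - 230975) = ((-7125 + (2*(18 - 9 + 32)/25)² - 40*(18 - 9 + 32)/25) + 418891)*(-328340) = ((-7125 + (2*(1/25)*41)² - 40*41/25) + 418891)*(-328340) = ((-7125 + (82/25)² - 20*82/25) + 418891)*(-328340) = ((-7125 + 6724/625 - 328/5) + 418891)*(-328340) = (-4487401/625 + 418891)*(-328340) = (257319474/625)*(-328340) = -16897655218632/125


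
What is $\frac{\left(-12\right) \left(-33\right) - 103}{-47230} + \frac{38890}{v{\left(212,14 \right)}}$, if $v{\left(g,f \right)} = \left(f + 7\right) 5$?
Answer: $\frac{367348787}{991830} \approx 370.37$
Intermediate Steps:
$v{\left(g,f \right)} = 35 + 5 f$ ($v{\left(g,f \right)} = \left(7 + f\right) 5 = 35 + 5 f$)
$\frac{\left(-12\right) \left(-33\right) - 103}{-47230} + \frac{38890}{v{\left(212,14 \right)}} = \frac{\left(-12\right) \left(-33\right) - 103}{-47230} + \frac{38890}{35 + 5 \cdot 14} = \left(396 - 103\right) \left(- \frac{1}{47230}\right) + \frac{38890}{35 + 70} = 293 \left(- \frac{1}{47230}\right) + \frac{38890}{105} = - \frac{293}{47230} + 38890 \cdot \frac{1}{105} = - \frac{293}{47230} + \frac{7778}{21} = \frac{367348787}{991830}$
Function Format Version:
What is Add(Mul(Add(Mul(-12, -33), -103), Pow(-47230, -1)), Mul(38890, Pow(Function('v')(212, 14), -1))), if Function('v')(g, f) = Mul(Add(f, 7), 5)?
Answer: Rational(367348787, 991830) ≈ 370.37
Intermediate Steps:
Function('v')(g, f) = Add(35, Mul(5, f)) (Function('v')(g, f) = Mul(Add(7, f), 5) = Add(35, Mul(5, f)))
Add(Mul(Add(Mul(-12, -33), -103), Pow(-47230, -1)), Mul(38890, Pow(Function('v')(212, 14), -1))) = Add(Mul(Add(Mul(-12, -33), -103), Pow(-47230, -1)), Mul(38890, Pow(Add(35, Mul(5, 14)), -1))) = Add(Mul(Add(396, -103), Rational(-1, 47230)), Mul(38890, Pow(Add(35, 70), -1))) = Add(Mul(293, Rational(-1, 47230)), Mul(38890, Pow(105, -1))) = Add(Rational(-293, 47230), Mul(38890, Rational(1, 105))) = Add(Rational(-293, 47230), Rational(7778, 21)) = Rational(367348787, 991830)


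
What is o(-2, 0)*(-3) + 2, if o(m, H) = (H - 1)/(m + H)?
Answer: ½ ≈ 0.50000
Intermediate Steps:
o(m, H) = (-1 + H)/(H + m)
o(-2, 0)*(-3) + 2 = ((-1 + 0)/(0 - 2))*(-3) + 2 = (-1/(-2))*(-3) + 2 = -½*(-1)*(-3) + 2 = (½)*(-3) + 2 = -3/2 + 2 = ½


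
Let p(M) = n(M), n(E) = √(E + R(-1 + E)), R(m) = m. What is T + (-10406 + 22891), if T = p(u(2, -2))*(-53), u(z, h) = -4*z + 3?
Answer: 12485 - 53*I*√11 ≈ 12485.0 - 175.78*I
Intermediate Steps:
n(E) = √(-1 + 2*E) (n(E) = √(E + (-1 + E)) = √(-1 + 2*E))
u(z, h) = 3 - 4*z
p(M) = √(-1 + 2*M)
T = -53*I*√11 (T = √(-1 + 2*(3 - 4*2))*(-53) = √(-1 + 2*(3 - 8))*(-53) = √(-1 + 2*(-5))*(-53) = √(-1 - 10)*(-53) = √(-11)*(-53) = (I*√11)*(-53) = -53*I*√11 ≈ -175.78*I)
T + (-10406 + 22891) = -53*I*√11 + (-10406 + 22891) = -53*I*√11 + 12485 = 12485 - 53*I*√11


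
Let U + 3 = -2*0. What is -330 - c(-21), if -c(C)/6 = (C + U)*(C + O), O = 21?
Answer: -330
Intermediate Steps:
U = -3 (U = -3 - 2*0 = -3 + 0 = -3)
c(C) = -6*(-3 + C)*(21 + C) (c(C) = -6*(C - 3)*(C + 21) = -6*(-3 + C)*(21 + C))
-330 - c(-21) = -330 - (378 - 108*(-21) - 6*(-21)²) = -330 - (378 + 2268 - 6*441) = -330 - (378 + 2268 - 2646) = -330 - 1*0 = -330 + 0 = -330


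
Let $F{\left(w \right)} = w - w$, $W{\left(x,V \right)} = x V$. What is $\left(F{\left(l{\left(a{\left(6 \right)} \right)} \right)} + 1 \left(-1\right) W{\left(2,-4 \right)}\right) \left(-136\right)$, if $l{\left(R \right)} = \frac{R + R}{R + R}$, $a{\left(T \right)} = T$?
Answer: $-1088$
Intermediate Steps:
$W{\left(x,V \right)} = V x$
$l{\left(R \right)} = 1$ ($l{\left(R \right)} = \frac{2 R}{2 R} = 2 R \frac{1}{2 R} = 1$)
$F{\left(w \right)} = 0$
$\left(F{\left(l{\left(a{\left(6 \right)} \right)} \right)} + 1 \left(-1\right) W{\left(2,-4 \right)}\right) \left(-136\right) = \left(0 + 1 \left(-1\right) \left(\left(-4\right) 2\right)\right) \left(-136\right) = \left(0 - -8\right) \left(-136\right) = \left(0 + 8\right) \left(-136\right) = 8 \left(-136\right) = -1088$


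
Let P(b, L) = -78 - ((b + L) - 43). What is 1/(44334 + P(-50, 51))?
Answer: 1/44298 ≈ 2.2574e-5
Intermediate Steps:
P(b, L) = -35 - L - b (P(b, L) = -78 - ((L + b) - 43) = -78 - (-43 + L + b) = -78 + (43 - L - b) = -35 - L - b)
1/(44334 + P(-50, 51)) = 1/(44334 + (-35 - 1*51 - 1*(-50))) = 1/(44334 + (-35 - 51 + 50)) = 1/(44334 - 36) = 1/44298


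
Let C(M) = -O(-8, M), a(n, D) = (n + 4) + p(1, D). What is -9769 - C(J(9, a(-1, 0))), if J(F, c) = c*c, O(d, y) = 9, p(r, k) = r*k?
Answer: -9760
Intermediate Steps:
p(r, k) = k*r
a(n, D) = 4 + D + n (a(n, D) = (n + 4) + D*1 = (4 + n) + D = 4 + D + n)
J(F, c) = c²
C(M) = -9 (C(M) = -1*9 = -9)
-9769 - C(J(9, a(-1, 0))) = -9769 - 1*(-9) = -9769 + 9 = -9760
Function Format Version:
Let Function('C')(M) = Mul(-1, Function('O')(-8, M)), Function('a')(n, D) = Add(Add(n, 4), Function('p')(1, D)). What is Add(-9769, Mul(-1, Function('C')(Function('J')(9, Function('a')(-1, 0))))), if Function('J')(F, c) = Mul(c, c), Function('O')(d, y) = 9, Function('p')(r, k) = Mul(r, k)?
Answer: -9760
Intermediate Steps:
Function('p')(r, k) = Mul(k, r)
Function('a')(n, D) = Add(4, D, n) (Function('a')(n, D) = Add(Add(n, 4), Mul(D, 1)) = Add(Add(4, n), D) = Add(4, D, n))
Function('J')(F, c) = Pow(c, 2)
Function('C')(M) = -9 (Function('C')(M) = Mul(-1, 9) = -9)
Add(-9769, Mul(-1, Function('C')(Function('J')(9, Function('a')(-1, 0))))) = Add(-9769, Mul(-1, -9)) = Add(-9769, 9) = -9760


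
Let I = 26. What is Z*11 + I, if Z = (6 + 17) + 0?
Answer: 279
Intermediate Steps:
Z = 23 (Z = 23 + 0 = 23)
Z*11 + I = 23*11 + 26 = 253 + 26 = 279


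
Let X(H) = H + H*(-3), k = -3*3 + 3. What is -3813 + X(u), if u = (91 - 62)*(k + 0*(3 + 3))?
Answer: -3465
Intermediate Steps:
k = -6 (k = -9 + 3 = -6)
u = -174 (u = (91 - 62)*(-6 + 0*(3 + 3)) = 29*(-6 + 0*6) = 29*(-6 + 0) = 29*(-6) = -174)
X(H) = -2*H (X(H) = H - 3*H = -2*H)
-3813 + X(u) = -3813 - 2*(-174) = -3813 + 348 = -3465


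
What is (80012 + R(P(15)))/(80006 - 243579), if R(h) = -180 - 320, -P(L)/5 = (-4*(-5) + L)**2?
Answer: -79512/163573 ≈ -0.48609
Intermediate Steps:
P(L) = -5*(20 + L)**2 (P(L) = -5*(-4*(-5) + L)**2 = -5*(20 + L)**2)
R(h) = -500
(80012 + R(P(15)))/(80006 - 243579) = (80012 - 500)/(80006 - 243579) = 79512/(-163573) = 79512*(-1/163573) = -79512/163573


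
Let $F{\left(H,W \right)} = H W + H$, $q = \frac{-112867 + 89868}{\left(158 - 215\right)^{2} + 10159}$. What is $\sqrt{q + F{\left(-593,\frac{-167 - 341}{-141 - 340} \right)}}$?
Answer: $\frac{i \sqrt{3174056307003530}}{1612312} \approx 34.943 i$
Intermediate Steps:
$q = - \frac{22999}{13408}$ ($q = - \frac{22999}{\left(-57\right)^{2} + 10159} = - \frac{22999}{3249 + 10159} = - \frac{22999}{13408} \approx -1.7153$)
$F{\left(H,W \right)} = H + H W$
$\sqrt{q + F{\left(-593,\frac{-167 - 341}{-141 - 340} \right)}} = \sqrt{- \frac{22999}{13408} - 593 \left(1 + \frac{-167 - 341}{-141 - 340}\right)} = \sqrt{- \frac{22999}{13408} - 593 \left(1 - \frac{508}{-481}\right)} = \sqrt{- \frac{22999}{13408} - 593 \left(1 - - \frac{508}{481}\right)} = \sqrt{- \frac{22999}{13408} - 593 \left(1 + \frac{508}{481}\right)} = \sqrt{- \frac{22999}{13408} - \frac{586477}{481}} = \sqrt{- \frac{7874546135}{6449248}} = \frac{i \sqrt{3174056307003530}}{1612312}$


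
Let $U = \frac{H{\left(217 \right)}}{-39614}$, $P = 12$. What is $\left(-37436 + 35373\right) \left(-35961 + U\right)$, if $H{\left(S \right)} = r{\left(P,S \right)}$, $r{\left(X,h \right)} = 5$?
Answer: $\frac{2938865338717}{39614} \approx 7.4188 \cdot 10^{7}$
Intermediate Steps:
$H{\left(S \right)} = 5$
$U = - \frac{5}{39614}$ ($U = \frac{5}{-39614} = 5 \left(- \frac{1}{39614}\right) = - \frac{5}{39614} \approx -0.00012622$)
$\left(-37436 + 35373\right) \left(-35961 + U\right) = \left(-37436 + 35373\right) \left(-35961 - \frac{5}{39614}\right) = \left(-2063\right) \left(- \frac{1424559059}{39614}\right) = \frac{2938865338717}{39614}$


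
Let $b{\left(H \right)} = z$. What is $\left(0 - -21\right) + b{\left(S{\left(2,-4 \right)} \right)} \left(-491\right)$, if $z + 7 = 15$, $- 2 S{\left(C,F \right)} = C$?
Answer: $-3907$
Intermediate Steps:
$S{\left(C,F \right)} = - \frac{C}{2}$
$z = 8$ ($z = -7 + 15 = 8$)
$b{\left(H \right)} = 8$
$\left(0 - -21\right) + b{\left(S{\left(2,-4 \right)} \right)} \left(-491\right) = \left(0 - -21\right) + 8 \left(-491\right) = \left(0 + 21\right) - 3928 = 21 - 3928 = -3907$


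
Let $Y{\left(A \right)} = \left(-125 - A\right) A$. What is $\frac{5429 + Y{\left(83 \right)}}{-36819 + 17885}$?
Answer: $\frac{11835}{18934} \approx 0.62507$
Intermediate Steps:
$Y{\left(A \right)} = A \left(-125 - A\right)$
$\frac{5429 + Y{\left(83 \right)}}{-36819 + 17885} = \frac{5429 - 83 \left(125 + 83\right)}{-36819 + 17885} = \frac{5429 - 83 \cdot 208}{-18934} = \left(5429 - 17264\right) \left(- \frac{1}{18934}\right) = \left(-11835\right) \left(- \frac{1}{18934}\right) = \frac{11835}{18934}$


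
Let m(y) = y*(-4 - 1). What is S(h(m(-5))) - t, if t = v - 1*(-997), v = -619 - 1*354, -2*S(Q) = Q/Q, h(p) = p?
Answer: -49/2 ≈ -24.500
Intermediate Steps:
m(y) = -5*y (m(y) = y*(-5) = -5*y)
S(Q) = -1/2 (S(Q) = -Q/(2*Q) = -1/2*1 = -1/2)
v = -973 (v = -619 - 354 = -973)
t = 24 (t = -973 - 1*(-997) = -973 + 997 = 24)
S(h(m(-5))) - t = -1/2 - 1*24 = -1/2 - 24 = -49/2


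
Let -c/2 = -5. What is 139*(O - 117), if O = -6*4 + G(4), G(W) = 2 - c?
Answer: -20711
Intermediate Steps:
c = 10 (c = -2*(-5) = 10)
G(W) = -8 (G(W) = 2 - 1*10 = 2 - 10 = -8)
O = -32 (O = -6*4 - 8 = -24 - 8 = -32)
139*(O - 117) = 139*(-32 - 117) = 139*(-149) = -20711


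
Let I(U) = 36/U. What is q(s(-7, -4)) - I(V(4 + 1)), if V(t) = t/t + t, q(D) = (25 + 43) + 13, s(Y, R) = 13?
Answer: 75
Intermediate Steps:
q(D) = 81 (q(D) = 68 + 13 = 81)
V(t) = 1 + t
q(s(-7, -4)) - I(V(4 + 1)) = 81 - 36/(1 + (4 + 1)) = 81 - 36/(1 + 5) = 81 - 36/6 = 81 - 1*6 = 81 - 6 = 75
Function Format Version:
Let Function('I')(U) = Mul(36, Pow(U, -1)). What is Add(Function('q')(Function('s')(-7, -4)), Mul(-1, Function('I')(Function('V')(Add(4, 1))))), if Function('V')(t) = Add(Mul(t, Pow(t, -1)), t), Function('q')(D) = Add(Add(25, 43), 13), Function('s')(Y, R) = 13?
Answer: 75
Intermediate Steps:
Function('q')(D) = 81 (Function('q')(D) = Add(68, 13) = 81)
Function('V')(t) = Add(1, t)
Add(Function('q')(Function('s')(-7, -4)), Mul(-1, Function('I')(Function('V')(Add(4, 1))))) = Add(81, Mul(-1, Mul(36, Pow(Add(1, Add(4, 1)), -1)))) = Add(81, Mul(-1, Mul(36, Pow(Add(1, 5), -1)))) = Add(81, Mul(-1, Mul(36, Pow(6, -1)))) = Add(81, Mul(-1, Mul(36, Rational(1, 6)))) = Add(81, Mul(-1, 6)) = Add(81, -6) = 75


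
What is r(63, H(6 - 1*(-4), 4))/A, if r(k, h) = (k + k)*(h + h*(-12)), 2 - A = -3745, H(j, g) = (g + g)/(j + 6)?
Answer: -231/1249 ≈ -0.18495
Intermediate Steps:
H(j, g) = 2*g/(6 + j) (H(j, g) = (2*g)/(6 + j) = 2*g/(6 + j))
A = 3747 (A = 2 - 1*(-3745) = 2 + 3745 = 3747)
r(k, h) = -22*h*k (r(k, h) = (2*k)*(h - 12*h) = (2*k)*(-11*h) = -22*h*k)
r(63, H(6 - 1*(-4), 4))/A = -22*2*4/(6 + (6 - 1*(-4)))*63/3747 = -22*2*4/(6 + (6 + 4))*63*(1/3747) = -22*2*4/(6 + 10)*63*(1/3747) = -22*2*4/16*63*(1/3747) = -22*2*4*(1/16)*63*(1/3747) = -22*½*63*(1/3747) = -693*1/3747 = -231/1249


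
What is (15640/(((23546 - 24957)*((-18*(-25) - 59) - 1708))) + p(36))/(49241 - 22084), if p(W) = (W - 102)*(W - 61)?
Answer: 180364070/2968558827 ≈ 0.060758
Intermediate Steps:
p(W) = (-102 + W)*(-61 + W)
(15640/(((23546 - 24957)*((-18*(-25) - 59) - 1708))) + p(36))/(49241 - 22084) = (15640/(((23546 - 24957)*((-18*(-25) - 59) - 1708))) + (6222 + 36**2 - 163*36))/(49241 - 22084) = (15640/((-1411*((450 - 59) - 1708))) + (6222 + 1296 - 5868))/27157 = (15640/((-1411*(391 - 1708))) + 1650)*(1/27157) = (15640/((-1411*(-1317))) + 1650)*(1/27157) = (15640/1858287 + 1650)*(1/27157) = (15640*(1/1858287) + 1650)*(1/27157) = (920/109311 + 1650)*(1/27157) = (180364070/109311)*(1/27157) = 180364070/2968558827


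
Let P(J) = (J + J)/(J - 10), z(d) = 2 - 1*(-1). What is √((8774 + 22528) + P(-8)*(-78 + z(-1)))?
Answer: √281118/3 ≈ 176.74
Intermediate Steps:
z(d) = 3 (z(d) = 2 + 1 = 3)
P(J) = 2*J/(-10 + J) (P(J) = (2*J)/(-10 + J) = 2*J/(-10 + J))
√((8774 + 22528) + P(-8)*(-78 + z(-1))) = √((8774 + 22528) + (2*(-8)/(-10 - 8))*(-78 + 3)) = √(31302 + (2*(-8)/(-18))*(-75)) = √(31302 + (2*(-8)*(-1/18))*(-75)) = √(31302 + (8/9)*(-75)) = √(31302 - 200/3) = √(93706/3) = √281118/3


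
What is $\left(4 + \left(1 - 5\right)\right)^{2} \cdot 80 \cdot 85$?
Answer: $0$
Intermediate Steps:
$\left(4 + \left(1 - 5\right)\right)^{2} \cdot 80 \cdot 85 = \left(4 - 4\right)^{2} \cdot 80 \cdot 85 = 0^{2} \cdot 80 \cdot 85 = 0 \cdot 80 \cdot 85 = 0 \cdot 85 = 0$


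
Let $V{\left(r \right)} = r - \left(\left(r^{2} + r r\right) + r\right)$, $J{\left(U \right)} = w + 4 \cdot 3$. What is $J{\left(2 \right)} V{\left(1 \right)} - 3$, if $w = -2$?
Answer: $-23$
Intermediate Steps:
$J{\left(U \right)} = 10$ ($J{\left(U \right)} = -2 + 4 \cdot 3 = -2 + 12 = 10$)
$V{\left(r \right)} = - 2 r^{2}$ ($V{\left(r \right)} = r - \left(\left(r^{2} + r^{2}\right) + r\right) = r - \left(2 r^{2} + r\right) = r - \left(r + 2 r^{2}\right) = - 2 r^{2}$)
$J{\left(2 \right)} V{\left(1 \right)} - 3 = 10 \left(- 2 \cdot 1^{2}\right) - 3 = 10 \left(\left(-2\right) 1\right) - 3 = 10 \left(-2\right) - 3 = -20 - 3 = -23$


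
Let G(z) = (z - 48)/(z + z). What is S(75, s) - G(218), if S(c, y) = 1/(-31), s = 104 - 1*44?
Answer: -2853/6758 ≈ -0.42217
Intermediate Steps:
s = 60 (s = 104 - 44 = 60)
G(z) = (-48 + z)/(2*z) (G(z) = (-48 + z)/((2*z)) = (-48 + z)*(1/(2*z)) = (-48 + z)/(2*z))
S(c, y) = -1/31
S(75, s) - G(218) = -1/31 - (-48 + 218)/(2*218) = -1/31 - 170/(2*218) = -1/31 - 1*85/218 = -1/31 - 85/218 = -2853/6758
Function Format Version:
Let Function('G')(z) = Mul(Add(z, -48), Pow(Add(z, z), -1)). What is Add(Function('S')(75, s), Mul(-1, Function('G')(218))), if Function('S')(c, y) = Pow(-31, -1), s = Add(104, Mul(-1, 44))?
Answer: Rational(-2853, 6758) ≈ -0.42217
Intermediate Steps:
s = 60 (s = Add(104, -44) = 60)
Function('G')(z) = Mul(Rational(1, 2), Pow(z, -1), Add(-48, z)) (Function('G')(z) = Mul(Add(-48, z), Pow(Mul(2, z), -1)) = Mul(Add(-48, z), Mul(Rational(1, 2), Pow(z, -1))) = Mul(Rational(1, 2), Pow(z, -1), Add(-48, z)))
Function('S')(c, y) = Rational(-1, 31)
Add(Function('S')(75, s), Mul(-1, Function('G')(218))) = Add(Rational(-1, 31), Mul(-1, Mul(Rational(1, 2), Pow(218, -1), Add(-48, 218)))) = Add(Rational(-1, 31), Mul(-1, Mul(Rational(1, 2), Rational(1, 218), 170))) = Add(Rational(-1, 31), Mul(-1, Rational(85, 218))) = Add(Rational(-1, 31), Rational(-85, 218)) = Rational(-2853, 6758)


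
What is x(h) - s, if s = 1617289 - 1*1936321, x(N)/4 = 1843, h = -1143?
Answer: 326404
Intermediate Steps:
x(N) = 7372 (x(N) = 4*1843 = 7372)
s = -319032 (s = 1617289 - 1936321 = -319032)
x(h) - s = 7372 - 1*(-319032) = 7372 + 319032 = 326404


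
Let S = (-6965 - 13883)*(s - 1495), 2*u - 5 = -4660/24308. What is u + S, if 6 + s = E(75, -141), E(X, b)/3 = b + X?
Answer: 215251924514/6077 ≈ 3.5421e+7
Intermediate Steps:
E(X, b) = 3*X + 3*b (E(X, b) = 3*(b + X) = 3*(X + b) = 3*X + 3*b)
s = -204 (s = -6 + (3*75 + 3*(-141)) = -6 + (225 - 423) = -6 - 198 = -204)
u = 14610/6077 (u = 5/2 + (-4660/24308)/2 = 5/2 + (-4660*1/24308)/2 = 5/2 + (1/2)*(-1165/6077) = 5/2 - 1165/12154 = 14610/6077 ≈ 2.4041)
S = 35420752 (S = (-6965 - 13883)*(-204 - 1495) = -20848*(-1699) = 35420752)
u + S = 14610/6077 + 35420752 = 215251924514/6077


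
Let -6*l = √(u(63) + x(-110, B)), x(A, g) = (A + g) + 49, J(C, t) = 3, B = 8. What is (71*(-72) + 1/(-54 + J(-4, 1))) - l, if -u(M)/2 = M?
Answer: -260713/51 + I*√179/6 ≈ -5112.0 + 2.2298*I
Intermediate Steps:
u(M) = -2*M
x(A, g) = 49 + A + g
l = -I*√179/6 (l = -√(-2*63 + (49 - 110 + 8))/6 = -√(-126 - 53)/6 = -I*√179/6 ≈ -2.2298*I)
(71*(-72) + 1/(-54 + J(-4, 1))) - l = (71*(-72) + 1/(-54 + 3)) - (-1)*I*√179/6 = (-5112 + 1/(-51)) + I*√179/6 = (-5112 - 1/51) + I*√179/6 = -260713/51 + I*√179/6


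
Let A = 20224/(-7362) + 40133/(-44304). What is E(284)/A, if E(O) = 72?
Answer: -3913992576/198577207 ≈ -19.710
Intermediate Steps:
A = -198577207/54361008 (A = 20224*(-1/7362) + 40133*(-1/44304) = -10112/3681 - 40133/44304 = -198577207/54361008 ≈ -3.6529)
E(284)/A = 72/(-198577207/54361008) = 72*(-54361008/198577207) = -3913992576/198577207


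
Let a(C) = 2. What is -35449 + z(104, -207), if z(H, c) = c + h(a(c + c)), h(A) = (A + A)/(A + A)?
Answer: -35655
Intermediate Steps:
h(A) = 1 (h(A) = (2*A)/((2*A)) = (2*A)*(1/(2*A)) = 1)
z(H, c) = 1 + c (z(H, c) = c + 1 = 1 + c)
-35449 + z(104, -207) = -35449 + (1 - 207) = -35449 - 206 = -35655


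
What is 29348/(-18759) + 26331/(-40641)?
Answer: -562225099/254128173 ≈ -2.2124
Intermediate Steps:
29348/(-18759) + 26331/(-40641) = 29348*(-1/18759) + 26331*(-1/40641) = -29348/18759 - 8777/13547 = -562225099/254128173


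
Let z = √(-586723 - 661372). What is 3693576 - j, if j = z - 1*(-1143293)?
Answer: 2550283 - I*√1248095 ≈ 2.5503e+6 - 1117.2*I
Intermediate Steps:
z = I*√1248095 (z = √(-1248095) = I*√1248095 ≈ 1117.2*I)
j = 1143293 + I*√1248095 (j = I*√1248095 - 1*(-1143293) = I*√1248095 + 1143293 = 1143293 + I*√1248095 ≈ 1.1433e+6 + 1117.2*I)
3693576 - j = 3693576 - (1143293 + I*√1248095) = 3693576 + (-1143293 - I*√1248095) = 2550283 - I*√1248095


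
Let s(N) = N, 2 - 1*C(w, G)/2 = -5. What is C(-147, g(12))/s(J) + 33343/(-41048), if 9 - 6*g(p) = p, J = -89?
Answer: -3542199/3653272 ≈ -0.96960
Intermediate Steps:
g(p) = 3/2 - p/6
C(w, G) = 14 (C(w, G) = 4 - 2*(-5) = 4 + 10 = 14)
C(-147, g(12))/s(J) + 33343/(-41048) = 14/(-89) + 33343/(-41048) = 14*(-1/89) + 33343*(-1/41048) = -14/89 - 33343/41048 = -3542199/3653272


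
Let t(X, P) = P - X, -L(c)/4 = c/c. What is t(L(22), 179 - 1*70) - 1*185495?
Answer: -185382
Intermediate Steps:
L(c) = -4 (L(c) = -4*c/c = -4*1 = -4)
t(L(22), 179 - 1*70) - 1*185495 = ((179 - 1*70) - 1*(-4)) - 1*185495 = ((179 - 70) + 4) - 185495 = (109 + 4) - 185495 = 113 - 185495 = -185382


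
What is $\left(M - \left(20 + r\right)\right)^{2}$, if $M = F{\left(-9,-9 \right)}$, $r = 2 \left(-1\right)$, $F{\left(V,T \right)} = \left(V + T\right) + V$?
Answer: $2025$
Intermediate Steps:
$F{\left(V,T \right)} = T + 2 V$ ($F{\left(V,T \right)} = \left(T + V\right) + V = T + 2 V$)
$r = -2$
$M = -27$ ($M = -9 + 2 \left(-9\right) = -9 - 18 = -27$)
$\left(M - \left(20 + r\right)\right)^{2} = \left(-27 - 18\right)^{2} = \left(-45\right)^{2} = 2025$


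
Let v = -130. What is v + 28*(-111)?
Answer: -3238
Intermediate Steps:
v + 28*(-111) = -130 + 28*(-111) = -130 - 3108 = -3238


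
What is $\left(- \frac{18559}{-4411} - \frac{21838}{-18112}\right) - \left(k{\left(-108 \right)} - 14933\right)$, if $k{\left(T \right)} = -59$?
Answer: $\frac{599086905885}{39946016} \approx 14997.0$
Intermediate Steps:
$\left(- \frac{18559}{-4411} - \frac{21838}{-18112}\right) - \left(k{\left(-108 \right)} - 14933\right) = \left(- \frac{18559}{-4411} - \frac{21838}{-18112}\right) - \left(-59 - 14933\right) = \left(\left(-18559\right) \left(- \frac{1}{4411}\right) - - \frac{10919}{9056}\right) - -14992 = \left(\frac{18559}{4411} + \frac{10919}{9056}\right) + 14992 = \frac{216234013}{39946016} + 14992 = \frac{599086905885}{39946016}$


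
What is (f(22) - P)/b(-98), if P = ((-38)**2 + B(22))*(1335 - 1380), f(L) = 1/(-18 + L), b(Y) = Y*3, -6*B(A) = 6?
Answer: -259741/1176 ≈ -220.87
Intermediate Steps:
B(A) = -1 (B(A) = -1/6*6 = -1)
b(Y) = 3*Y
P = -64935 (P = ((-38)**2 - 1)*(1335 - 1380) = (1444 - 1)*(-45) = 1443*(-45) = -64935)
(f(22) - P)/b(-98) = (1/(-18 + 22) - 1*(-64935))/((3*(-98))) = (1/4 + 64935)/(-294) = (1/4 + 64935)*(-1/294) = (259741/4)*(-1/294) = -259741/1176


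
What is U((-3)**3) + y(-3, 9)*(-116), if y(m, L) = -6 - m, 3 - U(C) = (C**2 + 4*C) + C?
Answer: -243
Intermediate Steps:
U(C) = 3 - C**2 - 5*C (U(C) = 3 - ((C**2 + 4*C) + C) = 3 - (C**2 + 5*C) = 3 + (-C**2 - 5*C) = 3 - C**2 - 5*C)
U((-3)**3) + y(-3, 9)*(-116) = (3 - ((-3)**3)**2 - 5*(-3)**3) + (-6 - 1*(-3))*(-116) = (3 - 1*(-27)**2 - 5*(-27)) + (-6 + 3)*(-116) = (3 - 1*729 + 135) - 3*(-116) = (3 - 729 + 135) + 348 = -591 + 348 = -243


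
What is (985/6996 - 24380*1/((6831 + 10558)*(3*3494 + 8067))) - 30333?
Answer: -22815868501305881/752183244252 ≈ -30333.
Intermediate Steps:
(985/6996 - 24380*1/((6831 + 10558)*(3*3494 + 8067))) - 30333 = (985*(1/6996) - 24380*1/(17389*(10482 + 8067))) - 30333 = (985/6996 - 24380/(18549*17389)) - 30333 = (985/6996 - 24380/322548561) - 30333 = 105846590035/752183244252 - 30333 = -22815868501305881/752183244252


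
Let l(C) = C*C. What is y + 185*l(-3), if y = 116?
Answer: 1781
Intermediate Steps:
l(C) = C**2
y + 185*l(-3) = 116 + 185*(-3)**2 = 116 + 185*9 = 116 + 1665 = 1781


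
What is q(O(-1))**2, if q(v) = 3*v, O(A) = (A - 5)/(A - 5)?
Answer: 9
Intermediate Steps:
O(A) = 1 (O(A) = (-5 + A)/(-5 + A) = 1)
q(O(-1))**2 = (3*1)**2 = 3**2 = 9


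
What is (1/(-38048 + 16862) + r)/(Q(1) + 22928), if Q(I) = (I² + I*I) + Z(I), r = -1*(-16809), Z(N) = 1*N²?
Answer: 356115473/485816166 ≈ 0.73303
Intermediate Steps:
Z(N) = N²
r = 16809
Q(I) = 3*I² (Q(I) = (I² + I*I) + I² = (I² + I²) + I² = 2*I² + I² = 3*I²)
(1/(-38048 + 16862) + r)/(Q(1) + 22928) = (1/(-38048 + 16862) + 16809)/(3*1² + 22928) = (1/(-21186) + 16809)/(3*1 + 22928) = (-1/21186 + 16809)/(3 + 22928) = (356115473/21186)/22931 = (356115473/21186)*(1/22931) = 356115473/485816166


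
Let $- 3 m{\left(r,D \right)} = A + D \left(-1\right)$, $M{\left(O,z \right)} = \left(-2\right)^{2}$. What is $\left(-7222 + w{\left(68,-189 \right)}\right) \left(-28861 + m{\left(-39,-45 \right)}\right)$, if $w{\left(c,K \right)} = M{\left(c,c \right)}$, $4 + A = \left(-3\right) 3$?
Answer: $208395690$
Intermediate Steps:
$A = -13$ ($A = -4 - 9 = -13$)
$M{\left(O,z \right)} = 4$
$w{\left(c,K \right)} = 4$
$m{\left(r,D \right)} = \frac{13}{3} + \frac{D}{3}$ ($m{\left(r,D \right)} = - \frac{-13 + D \left(-1\right)}{3} = - \frac{-13 - D}{3} = \frac{13}{3} + \frac{D}{3}$)
$\left(-7222 + w{\left(68,-189 \right)}\right) \left(-28861 + m{\left(-39,-45 \right)}\right) = \left(-7222 + 4\right) \left(-28861 + \left(\frac{13}{3} + \frac{1}{3} \left(-45\right)\right)\right) = - 7218 \left(-28861 + \left(\frac{13}{3} - 15\right)\right) = - 7218 \left(-28861 - \frac{32}{3}\right) = \left(-7218\right) \left(- \frac{86615}{3}\right) = 208395690$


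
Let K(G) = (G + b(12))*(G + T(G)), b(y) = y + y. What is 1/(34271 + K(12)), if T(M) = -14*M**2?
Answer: -1/37873 ≈ -2.6404e-5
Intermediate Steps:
b(y) = 2*y
K(G) = (24 + G)*(G - 14*G**2) (K(G) = (G + 2*12)*(G - 14*G**2) = (G + 24)*(G - 14*G**2) = (24 + G)*(G - 14*G**2))
1/(34271 + K(12)) = 1/(34271 + 12*(24 - 335*12 - 14*12**2)) = 1/(34271 + 12*(24 - 4020 - 14*144)) = 1/(34271 + 12*(24 - 4020 - 2016)) = 1/(34271 + 12*(-6012)) = 1/(34271 - 72144) = 1/(-37873) = -1/37873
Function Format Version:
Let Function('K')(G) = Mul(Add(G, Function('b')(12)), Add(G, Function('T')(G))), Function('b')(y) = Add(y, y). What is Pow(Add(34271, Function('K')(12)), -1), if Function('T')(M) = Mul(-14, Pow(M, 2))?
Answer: Rational(-1, 37873) ≈ -2.6404e-5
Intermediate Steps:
Function('b')(y) = Mul(2, y)
Function('K')(G) = Mul(Add(24, G), Add(G, Mul(-14, Pow(G, 2)))) (Function('K')(G) = Mul(Add(G, Mul(2, 12)), Add(G, Mul(-14, Pow(G, 2)))) = Mul(Add(G, 24), Add(G, Mul(-14, Pow(G, 2)))) = Mul(Add(24, G), Add(G, Mul(-14, Pow(G, 2)))))
Pow(Add(34271, Function('K')(12)), -1) = Pow(Add(34271, Mul(12, Add(24, Mul(-335, 12), Mul(-14, Pow(12, 2))))), -1) = Pow(Add(34271, Mul(12, Add(24, -4020, Mul(-14, 144)))), -1) = Pow(Add(34271, Mul(12, Add(24, -4020, -2016))), -1) = Pow(Add(34271, Mul(12, -6012)), -1) = Pow(Add(34271, -72144), -1) = Pow(-37873, -1) = Rational(-1, 37873)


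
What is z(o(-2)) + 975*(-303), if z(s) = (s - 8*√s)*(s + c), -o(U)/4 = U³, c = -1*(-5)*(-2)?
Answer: -294721 - 704*√2 ≈ -2.9572e+5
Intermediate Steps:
c = -10 (c = 5*(-2) = -10)
o(U) = -4*U³
z(s) = (-10 + s)*(s - 8*√s) (z(s) = (s - 8*√s)*(s - 10) = (s - 8*√s)*(-10 + s) = (-10 + s)*(s - 8*√s))
z(o(-2)) + 975*(-303) = ((-4*(-2)³)² - (-40)*(-2)³ - 8*8*(-1*(-2)³)^(3/2) + 80*√(-4*(-2)³)) + 975*(-303) = ((-4*(-8))² - (-40)*(-8) - 8*128*√2 + 80*√(-4*(-8))) - 295425 = (32² - 10*32 - 1024*√2 + 80*√32) - 295425 = (1024 - 320 - 1024*√2 + 80*(4*√2)) - 295425 = (1024 - 320 - 1024*√2 + 320*√2) - 295425 = (704 - 704*√2) - 295425 = -294721 - 704*√2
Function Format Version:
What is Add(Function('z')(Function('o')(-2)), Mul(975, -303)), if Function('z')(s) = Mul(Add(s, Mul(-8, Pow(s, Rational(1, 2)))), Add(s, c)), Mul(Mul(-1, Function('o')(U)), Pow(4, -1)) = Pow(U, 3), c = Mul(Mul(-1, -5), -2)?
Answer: Add(-294721, Mul(-704, Pow(2, Rational(1, 2)))) ≈ -2.9572e+5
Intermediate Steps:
c = -10 (c = Mul(5, -2) = -10)
Function('o')(U) = Mul(-4, Pow(U, 3))
Function('z')(s) = Mul(Add(-10, s), Add(s, Mul(-8, Pow(s, Rational(1, 2))))) (Function('z')(s) = Mul(Add(s, Mul(-8, Pow(s, Rational(1, 2)))), Add(s, -10)) = Mul(Add(s, Mul(-8, Pow(s, Rational(1, 2)))), Add(-10, s)) = Mul(Add(-10, s), Add(s, Mul(-8, Pow(s, Rational(1, 2))))))
Add(Function('z')(Function('o')(-2)), Mul(975, -303)) = Add(Add(Pow(Mul(-4, Pow(-2, 3)), 2), Mul(-10, Mul(-4, Pow(-2, 3))), Mul(-8, Pow(Mul(-4, Pow(-2, 3)), Rational(3, 2))), Mul(80, Pow(Mul(-4, Pow(-2, 3)), Rational(1, 2)))), Mul(975, -303)) = Add(Add(Pow(Mul(-4, -8), 2), Mul(-10, Mul(-4, -8)), Mul(-8, Pow(Mul(-4, -8), Rational(3, 2))), Mul(80, Pow(Mul(-4, -8), Rational(1, 2)))), -295425) = Add(Add(Pow(32, 2), Mul(-10, 32), Mul(-8, Pow(32, Rational(3, 2))), Mul(80, Pow(32, Rational(1, 2)))), -295425) = Add(Add(1024, -320, Mul(-8, Mul(128, Pow(2, Rational(1, 2)))), Mul(80, Mul(4, Pow(2, Rational(1, 2))))), -295425) = Add(Add(1024, -320, Mul(-1024, Pow(2, Rational(1, 2))), Mul(320, Pow(2, Rational(1, 2)))), -295425) = Add(Add(704, Mul(-704, Pow(2, Rational(1, 2)))), -295425) = Add(-294721, Mul(-704, Pow(2, Rational(1, 2))))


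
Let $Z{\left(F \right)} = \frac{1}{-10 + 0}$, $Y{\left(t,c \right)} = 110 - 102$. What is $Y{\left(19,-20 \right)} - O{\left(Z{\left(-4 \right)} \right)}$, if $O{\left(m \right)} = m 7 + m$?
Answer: $\frac{44}{5} \approx 8.8$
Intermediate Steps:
$Y{\left(t,c \right)} = 8$ ($Y{\left(t,c \right)} = 110 - 102 = 8$)
$Z{\left(F \right)} = - \frac{1}{10}$ ($Z{\left(F \right)} = \frac{1}{-10} = - \frac{1}{10}$)
$O{\left(m \right)} = 8 m$ ($O{\left(m \right)} = 7 m + m = 8 m$)
$Y{\left(19,-20 \right)} - O{\left(Z{\left(-4 \right)} \right)} = 8 - 8 \left(- \frac{1}{10}\right) = 8 - - \frac{4}{5} = 8 + \frac{4}{5} = \frac{44}{5}$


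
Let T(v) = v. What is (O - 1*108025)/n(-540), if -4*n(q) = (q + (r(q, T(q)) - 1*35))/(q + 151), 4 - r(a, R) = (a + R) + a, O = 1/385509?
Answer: -64799012730544/404398941 ≈ -1.6024e+5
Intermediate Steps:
O = 1/385509 ≈ 2.5940e-6
r(a, R) = 4 - R - 2*a (r(a, R) = 4 - ((a + R) + a) = 4 - ((R + a) + a) = 4 - (R + 2*a) = 4 + (-R - 2*a) = 4 - R - 2*a)
n(q) = -(-31 - 2*q)/(4*(151 + q)) (n(q) = -(q + ((4 - q - 2*q) - 1*35))/(4*(q + 151)) = -(q + ((4 - 3*q) - 35))/(4*(151 + q)) = -(q + (-31 - 3*q))/(4*(151 + q)) = -(-31 - 2*q)/(4*(151 + q)))
(O - 1*108025)/n(-540) = (1/385509 - 1*108025)/(((31 + 2*(-540))/(4*(151 - 540)))) = (1/385509 - 108025)/(((¼)*(31 - 1080)/(-389))) = -41644609724/(385509*((¼)*(-1/389)*(-1049))) = -41644609724/(385509*1049/1556) = -41644609724/385509*1556/1049 = -64799012730544/404398941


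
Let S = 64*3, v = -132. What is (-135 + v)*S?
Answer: -51264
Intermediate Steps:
S = 192
(-135 + v)*S = (-135 - 132)*192 = -267*192 = -51264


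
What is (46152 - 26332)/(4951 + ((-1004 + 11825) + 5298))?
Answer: 1982/2107 ≈ 0.94067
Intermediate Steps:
(46152 - 26332)/(4951 + ((-1004 + 11825) + 5298)) = 19820/(4951 + (10821 + 5298)) = 19820/(4951 + 16119) = 19820/21070 = 19820*(1/21070) = 1982/2107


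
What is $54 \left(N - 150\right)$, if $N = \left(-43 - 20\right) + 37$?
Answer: $-9504$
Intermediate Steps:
$N = -26$ ($N = -63 + 37 = -26$)
$54 \left(N - 150\right) = 54 \left(-26 - 150\right) = 54 \left(-176\right) = -9504$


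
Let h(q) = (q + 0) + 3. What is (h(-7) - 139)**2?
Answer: 20449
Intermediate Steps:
h(q) = 3 + q (h(q) = q + 3 = 3 + q)
(h(-7) - 139)**2 = ((3 - 7) - 139)**2 = (-4 - 139)**2 = (-143)**2 = 20449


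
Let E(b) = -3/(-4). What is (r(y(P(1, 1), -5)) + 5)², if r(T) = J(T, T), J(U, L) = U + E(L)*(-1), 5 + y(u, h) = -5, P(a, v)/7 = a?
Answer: 529/16 ≈ 33.063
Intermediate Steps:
P(a, v) = 7*a
y(u, h) = -10 (y(u, h) = -5 - 5 = -10)
E(b) = ¾ (E(b) = -3*(-¼) = ¾)
J(U, L) = -¾ + U (J(U, L) = U + (¾)*(-1) = U - ¾ = -¾ + U)
r(T) = -¾ + T
(r(y(P(1, 1), -5)) + 5)² = ((-¾ - 10) + 5)² = (-43/4 + 5)² = (-23/4)² = 529/16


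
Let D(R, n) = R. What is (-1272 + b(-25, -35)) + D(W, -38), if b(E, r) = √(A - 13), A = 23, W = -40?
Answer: -1312 + √10 ≈ -1308.8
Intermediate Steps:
b(E, r) = √10 (b(E, r) = √(23 - 13) = √10)
(-1272 + b(-25, -35)) + D(W, -38) = (-1272 + √10) - 40 = -1312 + √10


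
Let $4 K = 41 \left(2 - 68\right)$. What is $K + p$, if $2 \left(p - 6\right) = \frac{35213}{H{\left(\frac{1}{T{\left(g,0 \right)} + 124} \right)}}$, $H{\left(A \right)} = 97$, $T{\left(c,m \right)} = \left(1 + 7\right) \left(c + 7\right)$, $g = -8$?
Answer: $- \frac{47432}{97} \approx -488.99$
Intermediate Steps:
$T{\left(c,m \right)} = 56 + 8 c$ ($T{\left(c,m \right)} = 8 \left(7 + c\right) = 56 + 8 c$)
$p = \frac{36377}{194}$ ($p = 6 + \frac{35213 \cdot \frac{1}{97}}{2} = 6 + \frac{1}{2} \cdot \frac{35213}{97} = 6 + \frac{35213}{194} = \frac{36377}{194} \approx 187.51$)
$K = - \frac{1353}{2}$ ($K = \frac{41 \left(2 - 68\right)}{4} = \frac{41 \left(-66\right)}{4} = \frac{1}{4} \left(-2706\right) = - \frac{1353}{2} \approx -676.5$)
$K + p = - \frac{1353}{2} + \frac{36377}{194} = - \frac{47432}{97}$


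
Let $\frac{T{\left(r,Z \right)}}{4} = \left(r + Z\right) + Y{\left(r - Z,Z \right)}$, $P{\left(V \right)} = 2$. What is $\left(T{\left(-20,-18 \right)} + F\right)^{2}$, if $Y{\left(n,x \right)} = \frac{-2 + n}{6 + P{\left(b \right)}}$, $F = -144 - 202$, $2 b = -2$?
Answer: $250000$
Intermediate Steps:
$b = -1$ ($b = \frac{1}{2} \left(-2\right) = -1$)
$F = -346$ ($F = -144 - 202 = -346$)
$Y{\left(n,x \right)} = - \frac{1}{4} + \frac{n}{8}$ ($Y{\left(n,x \right)} = \frac{-2 + n}{6 + 2} = \frac{-2 + n}{8} = \left(-2 + n\right) \frac{1}{8} = - \frac{1}{4} + \frac{n}{8}$)
$T{\left(r,Z \right)} = -1 + \frac{7 Z}{2} + \frac{9 r}{2}$ ($T{\left(r,Z \right)} = 4 \left(\left(r + Z\right) + \left(- \frac{1}{4} + \frac{r - Z}{8}\right)\right) = 4 \left(\left(Z + r\right) - \left(\frac{1}{4} - \frac{r}{8} + \frac{Z}{8}\right)\right) = 4 \left(- \frac{1}{4} + \frac{7 Z}{8} + \frac{9 r}{8}\right) = -1 + \frac{7 Z}{2} + \frac{9 r}{2}$)
$\left(T{\left(-20,-18 \right)} + F\right)^{2} = \left(\left(-1 + \frac{7}{2} \left(-18\right) + \frac{9}{2} \left(-20\right)\right) - 346\right)^{2} = \left(\left(-1 - 63 - 90\right) - 346\right)^{2} = \left(-154 - 346\right)^{2} = \left(-500\right)^{2} = 250000$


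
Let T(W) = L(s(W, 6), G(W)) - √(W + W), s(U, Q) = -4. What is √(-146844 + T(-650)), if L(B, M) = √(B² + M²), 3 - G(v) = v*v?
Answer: √(-146844 + 5*√7140148601 - 10*I*√13) ≈ 525.03 - 0.034*I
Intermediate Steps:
G(v) = 3 - v² (G(v) = 3 - v*v = 3 - v²)
T(W) = √(16 + (3 - W²)²) - √2*√W (T(W) = √((-4)² + (3 - W²)²) - √(W + W) = √(16 + (3 - W²)²) - √(2*W) = √(16 + (3 - W²)²) - √2*√W)
√(-146844 + T(-650)) = √(-146844 + (√(16 + (-3 + (-650)²)²) - √2*√(-650))) = √(-146844 + (√(16 + (-3 + 422500)²) - √2*5*I*√26)) = √(-146844 + (√(16 + 422497²) - 10*I*√13)) = √(-146844 + (√(16 + 178503715009) - 10*I*√13)) = √(-146844 + (√178503715025 - 10*I*√13)) = √(-146844 + (5*√7140148601 - 10*I*√13)) = √(-146844 + 5*√7140148601 - 10*I*√13)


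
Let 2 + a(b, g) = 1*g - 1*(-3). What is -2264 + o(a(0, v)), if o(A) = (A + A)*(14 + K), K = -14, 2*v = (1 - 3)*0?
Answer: -2264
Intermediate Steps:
v = 0 (v = ((1 - 3)*0)/2 = (-2*0)/2 = (½)*0 = 0)
a(b, g) = 1 + g (a(b, g) = -2 + (1*g - 1*(-3)) = -2 + (g + 3) = -2 + (3 + g) = 1 + g)
o(A) = 0 (o(A) = (A + A)*(14 - 14) = (2*A)*0 = 0)
-2264 + o(a(0, v)) = -2264 + 0 = -2264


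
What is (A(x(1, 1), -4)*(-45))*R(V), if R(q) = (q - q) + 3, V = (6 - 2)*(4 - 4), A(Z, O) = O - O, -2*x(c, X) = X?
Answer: 0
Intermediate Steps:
x(c, X) = -X/2
A(Z, O) = 0
V = 0 (V = 4*0 = 0)
R(q) = 3 (R(q) = 0 + 3 = 3)
(A(x(1, 1), -4)*(-45))*R(V) = (0*(-45))*3 = 0*3 = 0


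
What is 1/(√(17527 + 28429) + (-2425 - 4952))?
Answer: -7377/54374173 - 2*√11489/54374173 ≈ -0.00013961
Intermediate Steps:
1/(√(17527 + 28429) + (-2425 - 4952)) = 1/(√45956 - 7377) = 1/(2*√11489 - 7377) = 1/(-7377 + 2*√11489)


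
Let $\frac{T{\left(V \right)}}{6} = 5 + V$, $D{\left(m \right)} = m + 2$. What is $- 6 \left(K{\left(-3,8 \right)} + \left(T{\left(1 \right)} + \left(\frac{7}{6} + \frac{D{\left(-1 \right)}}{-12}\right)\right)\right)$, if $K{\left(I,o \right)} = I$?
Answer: $- \frac{409}{2} \approx -204.5$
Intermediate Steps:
$D{\left(m \right)} = 2 + m$
$T{\left(V \right)} = 30 + 6 V$ ($T{\left(V \right)} = 6 \left(5 + V\right) = 30 + 6 V$)
$- 6 \left(K{\left(-3,8 \right)} + \left(T{\left(1 \right)} + \left(\frac{7}{6} + \frac{D{\left(-1 \right)}}{-12}\right)\right)\right) = - 6 \left(-3 + \left(\left(30 + 6 \cdot 1\right) + \left(\frac{7}{6} + \frac{2 - 1}{-12}\right)\right)\right) = - 6 \left(-3 + \left(\left(30 + 6\right) + \left(7 \cdot \frac{1}{6} + 1 \left(- \frac{1}{12}\right)\right)\right)\right) = - 6 \left(-3 + \left(36 + \left(\frac{7}{6} - \frac{1}{12}\right)\right)\right) = - 6 \left(-3 + \left(36 + \frac{13}{12}\right)\right) = - 6 \left(-3 + \frac{445}{12}\right) = \left(-6\right) \frac{409}{12} = - \frac{409}{2}$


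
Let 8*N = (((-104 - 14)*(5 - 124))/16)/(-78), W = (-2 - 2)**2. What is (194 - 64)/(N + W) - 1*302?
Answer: -21352042/72851 ≈ -293.09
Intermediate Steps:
W = 16 (W = (-4)**2 = 16)
N = -7021/4992 (N = ((((-104 - 14)*(5 - 124))/16)/(-78))/8 = ((-118*(-119)*(1/16))*(-1/78))/8 = ((14042*(1/16))*(-1/78))/8 = ((7021/8)*(-1/78))/8 = (1/8)*(-7021/624) = -7021/4992 ≈ -1.4065)
(194 - 64)/(N + W) - 1*302 = (194 - 64)/(-7021/4992 + 16) - 1*302 = 130/(72851/4992) - 302 = 130*(4992/72851) - 302 = 648960/72851 - 302 = -21352042/72851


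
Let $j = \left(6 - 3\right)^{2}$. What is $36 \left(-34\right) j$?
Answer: $-11016$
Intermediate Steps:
$j = 9$ ($j = 3^{2} = 9$)
$36 \left(-34\right) j = 36 \left(-34\right) 9 = \left(-1224\right) 9 = -11016$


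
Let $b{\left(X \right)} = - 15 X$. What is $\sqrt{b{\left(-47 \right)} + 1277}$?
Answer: $\sqrt{1982} \approx 44.52$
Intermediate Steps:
$\sqrt{b{\left(-47 \right)} + 1277} = \sqrt{\left(-15\right) \left(-47\right) + 1277} = \sqrt{705 + 1277} = \sqrt{1982}$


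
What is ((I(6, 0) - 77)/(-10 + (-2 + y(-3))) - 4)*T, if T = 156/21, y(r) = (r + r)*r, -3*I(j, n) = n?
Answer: -2626/21 ≈ -125.05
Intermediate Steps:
I(j, n) = -n/3
y(r) = 2*r² (y(r) = (2*r)*r = 2*r²)
T = 52/7 (T = 156*(1/21) = 52/7 ≈ 7.4286)
((I(6, 0) - 77)/(-10 + (-2 + y(-3))) - 4)*T = ((-⅓*0 - 77)/(-10 + (-2 + 2*(-3)²)) - 4)*(52/7) = ((0 - 77)/(-10 + (-2 + 2*9)) - 4)*(52/7) = (-77/(-10 + (-2 + 18)) - 4)*(52/7) = (-77/(-10 + 16) - 4)*(52/7) = (-77/6 - 4)*(52/7) = -101/6*52/7 = -2626/21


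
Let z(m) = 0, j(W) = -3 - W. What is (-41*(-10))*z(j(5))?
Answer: 0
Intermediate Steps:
(-41*(-10))*z(j(5)) = -41*(-10)*0 = 410*0 = 0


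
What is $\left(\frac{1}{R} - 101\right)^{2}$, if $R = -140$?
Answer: $\frac{199967881}{19600} \approx 10202.0$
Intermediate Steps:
$\left(\frac{1}{R} - 101\right)^{2} = \left(\frac{1}{-140} - 101\right)^{2} = \left(- \frac{1}{140} - 101\right)^{2} = \left(- \frac{14141}{140}\right)^{2} = \frac{199967881}{19600}$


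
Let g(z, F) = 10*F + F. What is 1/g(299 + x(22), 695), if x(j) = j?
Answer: 1/7645 ≈ 0.00013080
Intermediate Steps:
g(z, F) = 11*F
1/g(299 + x(22), 695) = 1/(11*695) = 1/7645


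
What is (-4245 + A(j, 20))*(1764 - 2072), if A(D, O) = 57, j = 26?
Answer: 1289904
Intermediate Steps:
(-4245 + A(j, 20))*(1764 - 2072) = (-4245 + 57)*(1764 - 2072) = -4188*(-308) = 1289904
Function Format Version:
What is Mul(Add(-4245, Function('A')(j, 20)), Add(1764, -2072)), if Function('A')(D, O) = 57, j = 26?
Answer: 1289904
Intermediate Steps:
Mul(Add(-4245, Function('A')(j, 20)), Add(1764, -2072)) = Mul(Add(-4245, 57), Add(1764, -2072)) = Mul(-4188, -308) = 1289904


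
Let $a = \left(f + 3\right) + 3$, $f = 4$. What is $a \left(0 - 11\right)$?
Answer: $-110$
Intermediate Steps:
$a = 10$ ($a = \left(4 + 3\right) + 3 = 7 + 3 = 10$)
$a \left(0 - 11\right) = 10 \left(0 - 11\right) = 10 \left(-11\right) = -110$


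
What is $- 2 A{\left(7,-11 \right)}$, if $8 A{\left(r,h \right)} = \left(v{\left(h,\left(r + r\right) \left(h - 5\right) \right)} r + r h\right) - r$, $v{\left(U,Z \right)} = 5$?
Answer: $\frac{49}{4} \approx 12.25$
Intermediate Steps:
$A{\left(r,h \right)} = \frac{r}{2} + \frac{h r}{8}$ ($A{\left(r,h \right)} = \frac{\left(5 r + r h\right) - r}{8} = \frac{\left(5 r + h r\right) - r}{8} = \frac{4 r + h r}{8} = \frac{r}{2} + \frac{h r}{8}$)
$- 2 A{\left(7,-11 \right)} = - 2 \cdot \frac{1}{8} \cdot 7 \left(4 - 11\right) = - 2 \cdot \frac{1}{8} \cdot 7 \left(-7\right) = \left(-2\right) \left(- \frac{49}{8}\right) = \frac{49}{4}$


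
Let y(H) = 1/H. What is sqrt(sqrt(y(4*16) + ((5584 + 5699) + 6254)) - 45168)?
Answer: sqrt(-722688 + 2*sqrt(1122369))/4 ≈ 212.22*I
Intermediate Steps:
sqrt(sqrt(y(4*16) + ((5584 + 5699) + 6254)) - 45168) = sqrt(sqrt(1/(4*16) + ((5584 + 5699) + 6254)) - 45168) = sqrt(sqrt(1/64 + (11283 + 6254)) - 45168) = sqrt(sqrt(1/64 + 17537) - 45168) = sqrt(sqrt(1122369/64) - 45168) = sqrt(sqrt(1122369)/8 - 45168) = sqrt(-45168 + sqrt(1122369)/8)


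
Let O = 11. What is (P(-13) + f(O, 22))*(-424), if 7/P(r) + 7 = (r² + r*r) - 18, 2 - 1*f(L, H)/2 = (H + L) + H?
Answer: 14064504/313 ≈ 44935.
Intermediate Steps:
f(L, H) = 4 - 4*H - 2*L (f(L, H) = 4 - 2*((H + L) + H) = 4 - 2*(L + 2*H) = 4 + (-4*H - 2*L) = 4 - 4*H - 2*L)
P(r) = 7/(-25 + 2*r²) (P(r) = 7/(-7 + ((r² + r*r) - 18)) = 7/(-7 + ((r² + r²) - 18)) = 7/(-7 + (2*r² - 18)) = 7/(-7 + (-18 + 2*r²)) = 7/(-25 + 2*r²))
(P(-13) + f(O, 22))*(-424) = (7/(-25 + 2*(-13)²) + (4 - 4*22 - 2*11))*(-424) = (7/(-25 + 2*169) + (4 - 88 - 22))*(-424) = (7/(-25 + 338) - 106)*(-424) = (7/313 - 106)*(-424) = -33171/313*(-424) = 14064504/313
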